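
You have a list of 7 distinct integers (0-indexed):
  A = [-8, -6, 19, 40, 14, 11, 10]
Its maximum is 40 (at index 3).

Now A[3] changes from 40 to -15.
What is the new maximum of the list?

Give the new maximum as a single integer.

Old max = 40 (at index 3)
Change: A[3] 40 -> -15
Changed element WAS the max -> may need rescan.
  Max of remaining elements: 19
  New max = max(-15, 19) = 19

Answer: 19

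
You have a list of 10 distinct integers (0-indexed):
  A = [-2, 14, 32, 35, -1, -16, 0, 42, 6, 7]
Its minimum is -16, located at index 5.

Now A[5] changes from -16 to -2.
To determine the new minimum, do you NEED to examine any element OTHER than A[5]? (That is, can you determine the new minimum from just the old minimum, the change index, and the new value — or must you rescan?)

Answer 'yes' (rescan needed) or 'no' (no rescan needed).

Old min = -16 at index 5
Change at index 5: -16 -> -2
Index 5 WAS the min and new value -2 > old min -16. Must rescan other elements to find the new min.
Needs rescan: yes

Answer: yes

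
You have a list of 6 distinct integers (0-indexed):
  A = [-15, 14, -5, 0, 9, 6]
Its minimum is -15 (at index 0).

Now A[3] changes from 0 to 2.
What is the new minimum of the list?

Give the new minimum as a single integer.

Answer: -15

Derivation:
Old min = -15 (at index 0)
Change: A[3] 0 -> 2
Changed element was NOT the old min.
  New min = min(old_min, new_val) = min(-15, 2) = -15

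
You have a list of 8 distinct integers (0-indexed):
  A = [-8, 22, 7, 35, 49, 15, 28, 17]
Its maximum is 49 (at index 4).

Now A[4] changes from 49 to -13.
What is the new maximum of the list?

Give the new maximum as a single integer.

Old max = 49 (at index 4)
Change: A[4] 49 -> -13
Changed element WAS the max -> may need rescan.
  Max of remaining elements: 35
  New max = max(-13, 35) = 35

Answer: 35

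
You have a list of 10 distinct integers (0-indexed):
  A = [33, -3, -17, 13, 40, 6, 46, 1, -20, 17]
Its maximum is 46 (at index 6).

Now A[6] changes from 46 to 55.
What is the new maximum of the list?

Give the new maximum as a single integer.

Answer: 55

Derivation:
Old max = 46 (at index 6)
Change: A[6] 46 -> 55
Changed element WAS the max -> may need rescan.
  Max of remaining elements: 40
  New max = max(55, 40) = 55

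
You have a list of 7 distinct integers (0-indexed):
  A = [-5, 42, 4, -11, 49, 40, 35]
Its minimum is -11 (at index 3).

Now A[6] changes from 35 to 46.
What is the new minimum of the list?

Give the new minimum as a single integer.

Old min = -11 (at index 3)
Change: A[6] 35 -> 46
Changed element was NOT the old min.
  New min = min(old_min, new_val) = min(-11, 46) = -11

Answer: -11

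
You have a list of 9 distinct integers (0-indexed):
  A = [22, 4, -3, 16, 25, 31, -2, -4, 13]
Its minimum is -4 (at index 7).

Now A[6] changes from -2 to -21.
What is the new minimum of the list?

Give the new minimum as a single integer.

Old min = -4 (at index 7)
Change: A[6] -2 -> -21
Changed element was NOT the old min.
  New min = min(old_min, new_val) = min(-4, -21) = -21

Answer: -21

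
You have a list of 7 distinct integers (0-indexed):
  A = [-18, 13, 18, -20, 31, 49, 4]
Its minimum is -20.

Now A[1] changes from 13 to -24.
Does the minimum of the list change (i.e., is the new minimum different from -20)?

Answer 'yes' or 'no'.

Old min = -20
Change: A[1] 13 -> -24
Changed element was NOT the min; min changes only if -24 < -20.
New min = -24; changed? yes

Answer: yes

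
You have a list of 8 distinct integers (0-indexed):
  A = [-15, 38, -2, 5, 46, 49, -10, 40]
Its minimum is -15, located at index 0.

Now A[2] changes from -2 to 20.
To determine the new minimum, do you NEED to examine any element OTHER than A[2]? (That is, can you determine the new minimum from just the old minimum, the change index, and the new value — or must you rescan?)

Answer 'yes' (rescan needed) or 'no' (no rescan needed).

Answer: no

Derivation:
Old min = -15 at index 0
Change at index 2: -2 -> 20
Index 2 was NOT the min. New min = min(-15, 20). No rescan of other elements needed.
Needs rescan: no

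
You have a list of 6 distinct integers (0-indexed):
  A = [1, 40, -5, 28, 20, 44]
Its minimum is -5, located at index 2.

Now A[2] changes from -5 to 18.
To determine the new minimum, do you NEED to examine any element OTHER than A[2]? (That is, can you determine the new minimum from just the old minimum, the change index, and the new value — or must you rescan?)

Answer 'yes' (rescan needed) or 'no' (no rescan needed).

Answer: yes

Derivation:
Old min = -5 at index 2
Change at index 2: -5 -> 18
Index 2 WAS the min and new value 18 > old min -5. Must rescan other elements to find the new min.
Needs rescan: yes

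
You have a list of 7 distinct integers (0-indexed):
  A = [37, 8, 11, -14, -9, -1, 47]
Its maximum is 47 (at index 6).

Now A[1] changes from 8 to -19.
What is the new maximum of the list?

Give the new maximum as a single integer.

Old max = 47 (at index 6)
Change: A[1] 8 -> -19
Changed element was NOT the old max.
  New max = max(old_max, new_val) = max(47, -19) = 47

Answer: 47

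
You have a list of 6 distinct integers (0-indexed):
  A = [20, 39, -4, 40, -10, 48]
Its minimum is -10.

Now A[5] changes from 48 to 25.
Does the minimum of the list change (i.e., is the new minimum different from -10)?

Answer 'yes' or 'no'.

Old min = -10
Change: A[5] 48 -> 25
Changed element was NOT the min; min changes only if 25 < -10.
New min = -10; changed? no

Answer: no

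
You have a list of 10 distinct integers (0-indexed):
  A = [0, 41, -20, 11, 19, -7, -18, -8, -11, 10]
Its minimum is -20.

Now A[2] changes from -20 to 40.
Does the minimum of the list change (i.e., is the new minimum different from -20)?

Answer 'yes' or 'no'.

Old min = -20
Change: A[2] -20 -> 40
Changed element was the min; new min must be rechecked.
New min = -18; changed? yes

Answer: yes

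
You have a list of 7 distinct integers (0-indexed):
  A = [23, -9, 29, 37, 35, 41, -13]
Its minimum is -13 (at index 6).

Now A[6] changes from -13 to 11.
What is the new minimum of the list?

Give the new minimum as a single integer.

Old min = -13 (at index 6)
Change: A[6] -13 -> 11
Changed element WAS the min. Need to check: is 11 still <= all others?
  Min of remaining elements: -9
  New min = min(11, -9) = -9

Answer: -9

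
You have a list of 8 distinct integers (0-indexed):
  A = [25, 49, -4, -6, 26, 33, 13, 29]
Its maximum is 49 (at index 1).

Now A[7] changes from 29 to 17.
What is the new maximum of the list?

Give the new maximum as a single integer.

Answer: 49

Derivation:
Old max = 49 (at index 1)
Change: A[7] 29 -> 17
Changed element was NOT the old max.
  New max = max(old_max, new_val) = max(49, 17) = 49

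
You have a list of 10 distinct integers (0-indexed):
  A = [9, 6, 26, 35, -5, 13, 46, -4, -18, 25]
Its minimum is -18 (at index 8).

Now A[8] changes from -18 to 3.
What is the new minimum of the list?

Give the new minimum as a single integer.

Answer: -5

Derivation:
Old min = -18 (at index 8)
Change: A[8] -18 -> 3
Changed element WAS the min. Need to check: is 3 still <= all others?
  Min of remaining elements: -5
  New min = min(3, -5) = -5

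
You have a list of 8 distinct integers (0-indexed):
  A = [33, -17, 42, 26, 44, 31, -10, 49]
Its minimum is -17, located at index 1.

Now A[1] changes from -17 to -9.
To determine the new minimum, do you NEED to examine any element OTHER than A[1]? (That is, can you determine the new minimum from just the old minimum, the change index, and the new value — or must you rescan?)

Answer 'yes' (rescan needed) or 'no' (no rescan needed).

Old min = -17 at index 1
Change at index 1: -17 -> -9
Index 1 WAS the min and new value -9 > old min -17. Must rescan other elements to find the new min.
Needs rescan: yes

Answer: yes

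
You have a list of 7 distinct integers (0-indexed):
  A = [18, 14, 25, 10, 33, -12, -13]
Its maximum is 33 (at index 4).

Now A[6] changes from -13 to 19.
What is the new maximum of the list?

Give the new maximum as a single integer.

Answer: 33

Derivation:
Old max = 33 (at index 4)
Change: A[6] -13 -> 19
Changed element was NOT the old max.
  New max = max(old_max, new_val) = max(33, 19) = 33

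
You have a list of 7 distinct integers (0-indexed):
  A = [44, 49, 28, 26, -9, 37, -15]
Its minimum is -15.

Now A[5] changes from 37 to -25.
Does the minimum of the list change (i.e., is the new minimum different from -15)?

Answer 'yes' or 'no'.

Old min = -15
Change: A[5] 37 -> -25
Changed element was NOT the min; min changes only if -25 < -15.
New min = -25; changed? yes

Answer: yes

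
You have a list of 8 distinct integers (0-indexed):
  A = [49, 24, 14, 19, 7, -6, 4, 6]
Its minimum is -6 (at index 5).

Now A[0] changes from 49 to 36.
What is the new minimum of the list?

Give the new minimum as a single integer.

Answer: -6

Derivation:
Old min = -6 (at index 5)
Change: A[0] 49 -> 36
Changed element was NOT the old min.
  New min = min(old_min, new_val) = min(-6, 36) = -6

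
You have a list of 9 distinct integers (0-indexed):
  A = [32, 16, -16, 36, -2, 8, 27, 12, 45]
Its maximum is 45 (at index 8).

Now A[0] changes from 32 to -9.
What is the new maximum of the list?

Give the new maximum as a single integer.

Answer: 45

Derivation:
Old max = 45 (at index 8)
Change: A[0] 32 -> -9
Changed element was NOT the old max.
  New max = max(old_max, new_val) = max(45, -9) = 45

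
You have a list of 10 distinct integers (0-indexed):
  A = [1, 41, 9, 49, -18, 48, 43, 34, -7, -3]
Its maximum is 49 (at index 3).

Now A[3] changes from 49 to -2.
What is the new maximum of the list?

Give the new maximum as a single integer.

Old max = 49 (at index 3)
Change: A[3] 49 -> -2
Changed element WAS the max -> may need rescan.
  Max of remaining elements: 48
  New max = max(-2, 48) = 48

Answer: 48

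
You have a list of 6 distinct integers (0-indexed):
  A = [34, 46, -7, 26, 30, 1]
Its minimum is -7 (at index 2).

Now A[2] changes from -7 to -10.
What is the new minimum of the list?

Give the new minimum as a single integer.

Answer: -10

Derivation:
Old min = -7 (at index 2)
Change: A[2] -7 -> -10
Changed element WAS the min. Need to check: is -10 still <= all others?
  Min of remaining elements: 1
  New min = min(-10, 1) = -10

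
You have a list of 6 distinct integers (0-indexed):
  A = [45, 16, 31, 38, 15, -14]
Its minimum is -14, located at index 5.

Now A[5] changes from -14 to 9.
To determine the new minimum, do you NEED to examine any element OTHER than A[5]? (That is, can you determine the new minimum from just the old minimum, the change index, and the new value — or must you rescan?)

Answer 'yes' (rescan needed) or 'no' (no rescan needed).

Old min = -14 at index 5
Change at index 5: -14 -> 9
Index 5 WAS the min and new value 9 > old min -14. Must rescan other elements to find the new min.
Needs rescan: yes

Answer: yes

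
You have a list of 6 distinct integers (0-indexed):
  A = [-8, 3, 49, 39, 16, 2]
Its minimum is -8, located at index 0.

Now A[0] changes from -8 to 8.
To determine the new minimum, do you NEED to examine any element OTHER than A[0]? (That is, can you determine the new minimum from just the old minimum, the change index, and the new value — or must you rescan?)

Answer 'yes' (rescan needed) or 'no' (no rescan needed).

Old min = -8 at index 0
Change at index 0: -8 -> 8
Index 0 WAS the min and new value 8 > old min -8. Must rescan other elements to find the new min.
Needs rescan: yes

Answer: yes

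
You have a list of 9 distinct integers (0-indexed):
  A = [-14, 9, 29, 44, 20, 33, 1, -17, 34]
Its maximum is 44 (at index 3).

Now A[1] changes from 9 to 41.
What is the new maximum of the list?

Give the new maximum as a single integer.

Old max = 44 (at index 3)
Change: A[1] 9 -> 41
Changed element was NOT the old max.
  New max = max(old_max, new_val) = max(44, 41) = 44

Answer: 44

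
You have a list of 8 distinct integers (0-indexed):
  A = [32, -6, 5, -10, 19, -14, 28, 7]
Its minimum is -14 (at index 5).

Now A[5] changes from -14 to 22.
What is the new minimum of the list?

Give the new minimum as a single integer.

Answer: -10

Derivation:
Old min = -14 (at index 5)
Change: A[5] -14 -> 22
Changed element WAS the min. Need to check: is 22 still <= all others?
  Min of remaining elements: -10
  New min = min(22, -10) = -10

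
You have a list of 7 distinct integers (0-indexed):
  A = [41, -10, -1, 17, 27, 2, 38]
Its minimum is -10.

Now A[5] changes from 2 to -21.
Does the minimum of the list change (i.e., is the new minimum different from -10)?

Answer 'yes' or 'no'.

Old min = -10
Change: A[5] 2 -> -21
Changed element was NOT the min; min changes only if -21 < -10.
New min = -21; changed? yes

Answer: yes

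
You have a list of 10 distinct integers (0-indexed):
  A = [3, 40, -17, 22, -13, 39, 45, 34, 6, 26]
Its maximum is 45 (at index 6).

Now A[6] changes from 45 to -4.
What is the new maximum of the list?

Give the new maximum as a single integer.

Old max = 45 (at index 6)
Change: A[6] 45 -> -4
Changed element WAS the max -> may need rescan.
  Max of remaining elements: 40
  New max = max(-4, 40) = 40

Answer: 40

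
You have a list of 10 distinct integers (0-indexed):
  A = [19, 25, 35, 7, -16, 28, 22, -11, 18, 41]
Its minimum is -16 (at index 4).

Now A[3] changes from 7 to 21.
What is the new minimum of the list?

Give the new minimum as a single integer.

Answer: -16

Derivation:
Old min = -16 (at index 4)
Change: A[3] 7 -> 21
Changed element was NOT the old min.
  New min = min(old_min, new_val) = min(-16, 21) = -16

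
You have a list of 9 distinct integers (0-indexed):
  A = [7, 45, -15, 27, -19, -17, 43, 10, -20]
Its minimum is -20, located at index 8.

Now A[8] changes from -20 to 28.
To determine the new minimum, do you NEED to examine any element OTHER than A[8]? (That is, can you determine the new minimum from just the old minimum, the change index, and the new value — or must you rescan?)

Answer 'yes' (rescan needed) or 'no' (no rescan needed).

Answer: yes

Derivation:
Old min = -20 at index 8
Change at index 8: -20 -> 28
Index 8 WAS the min and new value 28 > old min -20. Must rescan other elements to find the new min.
Needs rescan: yes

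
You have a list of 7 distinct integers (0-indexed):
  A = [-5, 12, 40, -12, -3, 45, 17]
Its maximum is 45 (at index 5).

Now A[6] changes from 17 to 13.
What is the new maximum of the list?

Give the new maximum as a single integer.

Answer: 45

Derivation:
Old max = 45 (at index 5)
Change: A[6] 17 -> 13
Changed element was NOT the old max.
  New max = max(old_max, new_val) = max(45, 13) = 45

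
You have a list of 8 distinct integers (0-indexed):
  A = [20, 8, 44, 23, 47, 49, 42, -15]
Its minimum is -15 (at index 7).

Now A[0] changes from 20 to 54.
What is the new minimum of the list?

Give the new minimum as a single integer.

Old min = -15 (at index 7)
Change: A[0] 20 -> 54
Changed element was NOT the old min.
  New min = min(old_min, new_val) = min(-15, 54) = -15

Answer: -15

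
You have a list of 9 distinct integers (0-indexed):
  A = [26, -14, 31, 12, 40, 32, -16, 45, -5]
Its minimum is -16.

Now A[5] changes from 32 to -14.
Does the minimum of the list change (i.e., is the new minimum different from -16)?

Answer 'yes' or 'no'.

Answer: no

Derivation:
Old min = -16
Change: A[5] 32 -> -14
Changed element was NOT the min; min changes only if -14 < -16.
New min = -16; changed? no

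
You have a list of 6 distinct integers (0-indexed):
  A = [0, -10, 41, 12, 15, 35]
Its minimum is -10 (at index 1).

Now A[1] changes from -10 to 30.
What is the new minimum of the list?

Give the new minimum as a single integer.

Answer: 0

Derivation:
Old min = -10 (at index 1)
Change: A[1] -10 -> 30
Changed element WAS the min. Need to check: is 30 still <= all others?
  Min of remaining elements: 0
  New min = min(30, 0) = 0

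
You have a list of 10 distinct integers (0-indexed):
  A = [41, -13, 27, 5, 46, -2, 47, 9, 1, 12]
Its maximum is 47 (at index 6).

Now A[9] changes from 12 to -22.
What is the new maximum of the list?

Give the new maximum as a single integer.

Old max = 47 (at index 6)
Change: A[9] 12 -> -22
Changed element was NOT the old max.
  New max = max(old_max, new_val) = max(47, -22) = 47

Answer: 47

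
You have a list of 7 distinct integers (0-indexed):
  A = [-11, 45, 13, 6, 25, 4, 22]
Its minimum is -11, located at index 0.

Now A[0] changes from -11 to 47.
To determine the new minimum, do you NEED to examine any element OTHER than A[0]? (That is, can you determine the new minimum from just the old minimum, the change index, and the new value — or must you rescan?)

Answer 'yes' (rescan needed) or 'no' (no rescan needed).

Old min = -11 at index 0
Change at index 0: -11 -> 47
Index 0 WAS the min and new value 47 > old min -11. Must rescan other elements to find the new min.
Needs rescan: yes

Answer: yes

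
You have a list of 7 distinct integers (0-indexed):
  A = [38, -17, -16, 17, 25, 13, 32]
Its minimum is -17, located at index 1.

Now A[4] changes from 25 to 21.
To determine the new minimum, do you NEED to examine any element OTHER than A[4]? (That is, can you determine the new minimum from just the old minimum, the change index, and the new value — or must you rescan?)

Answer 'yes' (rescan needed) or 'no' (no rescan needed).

Answer: no

Derivation:
Old min = -17 at index 1
Change at index 4: 25 -> 21
Index 4 was NOT the min. New min = min(-17, 21). No rescan of other elements needed.
Needs rescan: no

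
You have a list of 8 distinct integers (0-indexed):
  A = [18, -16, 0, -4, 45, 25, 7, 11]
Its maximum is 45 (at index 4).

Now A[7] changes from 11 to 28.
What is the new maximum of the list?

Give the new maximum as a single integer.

Answer: 45

Derivation:
Old max = 45 (at index 4)
Change: A[7] 11 -> 28
Changed element was NOT the old max.
  New max = max(old_max, new_val) = max(45, 28) = 45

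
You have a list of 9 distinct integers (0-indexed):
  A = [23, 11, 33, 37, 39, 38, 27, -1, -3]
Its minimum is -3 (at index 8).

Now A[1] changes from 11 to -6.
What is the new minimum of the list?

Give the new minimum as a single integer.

Old min = -3 (at index 8)
Change: A[1] 11 -> -6
Changed element was NOT the old min.
  New min = min(old_min, new_val) = min(-3, -6) = -6

Answer: -6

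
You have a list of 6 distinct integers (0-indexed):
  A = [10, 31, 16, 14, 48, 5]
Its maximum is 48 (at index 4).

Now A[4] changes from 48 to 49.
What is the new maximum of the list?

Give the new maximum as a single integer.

Old max = 48 (at index 4)
Change: A[4] 48 -> 49
Changed element WAS the max -> may need rescan.
  Max of remaining elements: 31
  New max = max(49, 31) = 49

Answer: 49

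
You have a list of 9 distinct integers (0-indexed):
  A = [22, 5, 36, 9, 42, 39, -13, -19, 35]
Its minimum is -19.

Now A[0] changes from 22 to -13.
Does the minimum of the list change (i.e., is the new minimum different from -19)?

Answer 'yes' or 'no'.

Old min = -19
Change: A[0] 22 -> -13
Changed element was NOT the min; min changes only if -13 < -19.
New min = -19; changed? no

Answer: no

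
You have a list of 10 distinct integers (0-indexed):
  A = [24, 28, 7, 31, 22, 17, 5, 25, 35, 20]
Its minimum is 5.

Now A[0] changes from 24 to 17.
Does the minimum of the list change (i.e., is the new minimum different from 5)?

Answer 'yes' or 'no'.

Old min = 5
Change: A[0] 24 -> 17
Changed element was NOT the min; min changes only if 17 < 5.
New min = 5; changed? no

Answer: no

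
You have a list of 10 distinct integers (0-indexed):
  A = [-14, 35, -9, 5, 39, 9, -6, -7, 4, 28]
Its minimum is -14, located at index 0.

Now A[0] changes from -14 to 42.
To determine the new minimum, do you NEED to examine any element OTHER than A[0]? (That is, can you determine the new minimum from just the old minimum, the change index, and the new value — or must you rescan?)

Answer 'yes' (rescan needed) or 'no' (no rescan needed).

Old min = -14 at index 0
Change at index 0: -14 -> 42
Index 0 WAS the min and new value 42 > old min -14. Must rescan other elements to find the new min.
Needs rescan: yes

Answer: yes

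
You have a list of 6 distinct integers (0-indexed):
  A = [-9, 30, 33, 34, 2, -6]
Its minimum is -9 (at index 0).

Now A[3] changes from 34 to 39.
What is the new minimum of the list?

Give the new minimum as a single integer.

Old min = -9 (at index 0)
Change: A[3] 34 -> 39
Changed element was NOT the old min.
  New min = min(old_min, new_val) = min(-9, 39) = -9

Answer: -9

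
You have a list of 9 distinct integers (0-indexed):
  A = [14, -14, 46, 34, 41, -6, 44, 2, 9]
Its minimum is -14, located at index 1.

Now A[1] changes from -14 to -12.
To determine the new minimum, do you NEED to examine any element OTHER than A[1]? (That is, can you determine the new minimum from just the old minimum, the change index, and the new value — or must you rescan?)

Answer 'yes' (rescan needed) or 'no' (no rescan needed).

Old min = -14 at index 1
Change at index 1: -14 -> -12
Index 1 WAS the min and new value -12 > old min -14. Must rescan other elements to find the new min.
Needs rescan: yes

Answer: yes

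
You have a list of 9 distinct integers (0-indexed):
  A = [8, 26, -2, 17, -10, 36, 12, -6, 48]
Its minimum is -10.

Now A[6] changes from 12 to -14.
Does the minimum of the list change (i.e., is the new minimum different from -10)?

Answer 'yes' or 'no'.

Old min = -10
Change: A[6] 12 -> -14
Changed element was NOT the min; min changes only if -14 < -10.
New min = -14; changed? yes

Answer: yes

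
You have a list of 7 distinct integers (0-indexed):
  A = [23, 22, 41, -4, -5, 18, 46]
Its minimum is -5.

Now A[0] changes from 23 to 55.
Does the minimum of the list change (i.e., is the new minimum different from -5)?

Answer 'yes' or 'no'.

Old min = -5
Change: A[0] 23 -> 55
Changed element was NOT the min; min changes only if 55 < -5.
New min = -5; changed? no

Answer: no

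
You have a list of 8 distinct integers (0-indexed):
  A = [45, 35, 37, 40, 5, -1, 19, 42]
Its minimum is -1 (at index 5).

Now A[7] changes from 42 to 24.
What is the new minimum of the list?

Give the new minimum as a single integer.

Answer: -1

Derivation:
Old min = -1 (at index 5)
Change: A[7] 42 -> 24
Changed element was NOT the old min.
  New min = min(old_min, new_val) = min(-1, 24) = -1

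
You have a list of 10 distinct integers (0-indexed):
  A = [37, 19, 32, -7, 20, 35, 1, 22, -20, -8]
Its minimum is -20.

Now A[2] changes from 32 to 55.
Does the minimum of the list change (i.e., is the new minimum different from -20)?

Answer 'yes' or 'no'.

Answer: no

Derivation:
Old min = -20
Change: A[2] 32 -> 55
Changed element was NOT the min; min changes only if 55 < -20.
New min = -20; changed? no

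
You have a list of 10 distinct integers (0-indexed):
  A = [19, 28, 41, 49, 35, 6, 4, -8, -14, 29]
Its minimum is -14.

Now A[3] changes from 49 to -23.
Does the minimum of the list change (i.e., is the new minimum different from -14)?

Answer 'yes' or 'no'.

Old min = -14
Change: A[3] 49 -> -23
Changed element was NOT the min; min changes only if -23 < -14.
New min = -23; changed? yes

Answer: yes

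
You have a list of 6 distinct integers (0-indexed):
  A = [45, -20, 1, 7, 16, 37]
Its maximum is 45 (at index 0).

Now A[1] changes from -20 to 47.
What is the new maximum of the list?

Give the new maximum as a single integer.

Answer: 47

Derivation:
Old max = 45 (at index 0)
Change: A[1] -20 -> 47
Changed element was NOT the old max.
  New max = max(old_max, new_val) = max(45, 47) = 47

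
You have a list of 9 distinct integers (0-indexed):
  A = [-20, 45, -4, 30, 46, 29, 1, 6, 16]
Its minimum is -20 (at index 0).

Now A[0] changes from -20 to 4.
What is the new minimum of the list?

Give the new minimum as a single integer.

Old min = -20 (at index 0)
Change: A[0] -20 -> 4
Changed element WAS the min. Need to check: is 4 still <= all others?
  Min of remaining elements: -4
  New min = min(4, -4) = -4

Answer: -4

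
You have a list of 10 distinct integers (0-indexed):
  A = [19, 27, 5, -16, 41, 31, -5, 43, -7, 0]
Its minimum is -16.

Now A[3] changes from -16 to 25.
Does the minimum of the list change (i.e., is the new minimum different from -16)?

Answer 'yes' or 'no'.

Old min = -16
Change: A[3] -16 -> 25
Changed element was the min; new min must be rechecked.
New min = -7; changed? yes

Answer: yes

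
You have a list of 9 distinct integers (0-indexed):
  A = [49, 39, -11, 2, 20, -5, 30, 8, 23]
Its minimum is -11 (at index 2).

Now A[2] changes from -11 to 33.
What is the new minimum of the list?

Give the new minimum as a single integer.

Old min = -11 (at index 2)
Change: A[2] -11 -> 33
Changed element WAS the min. Need to check: is 33 still <= all others?
  Min of remaining elements: -5
  New min = min(33, -5) = -5

Answer: -5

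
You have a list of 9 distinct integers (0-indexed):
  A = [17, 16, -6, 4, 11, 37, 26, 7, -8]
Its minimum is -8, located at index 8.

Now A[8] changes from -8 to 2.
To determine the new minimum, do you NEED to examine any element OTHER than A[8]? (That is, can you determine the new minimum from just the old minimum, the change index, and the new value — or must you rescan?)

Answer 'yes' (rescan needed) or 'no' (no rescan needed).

Answer: yes

Derivation:
Old min = -8 at index 8
Change at index 8: -8 -> 2
Index 8 WAS the min and new value 2 > old min -8. Must rescan other elements to find the new min.
Needs rescan: yes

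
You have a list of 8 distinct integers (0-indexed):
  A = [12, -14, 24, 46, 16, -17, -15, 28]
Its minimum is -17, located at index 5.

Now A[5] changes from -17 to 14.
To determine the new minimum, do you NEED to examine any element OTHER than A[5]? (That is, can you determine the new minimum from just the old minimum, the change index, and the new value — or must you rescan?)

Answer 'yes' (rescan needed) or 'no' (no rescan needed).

Old min = -17 at index 5
Change at index 5: -17 -> 14
Index 5 WAS the min and new value 14 > old min -17. Must rescan other elements to find the new min.
Needs rescan: yes

Answer: yes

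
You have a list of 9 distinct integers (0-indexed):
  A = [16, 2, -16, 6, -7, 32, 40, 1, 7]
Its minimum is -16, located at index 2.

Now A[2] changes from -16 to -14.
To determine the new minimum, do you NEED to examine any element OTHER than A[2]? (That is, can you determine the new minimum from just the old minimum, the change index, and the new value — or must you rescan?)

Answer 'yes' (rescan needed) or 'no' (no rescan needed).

Old min = -16 at index 2
Change at index 2: -16 -> -14
Index 2 WAS the min and new value -14 > old min -16. Must rescan other elements to find the new min.
Needs rescan: yes

Answer: yes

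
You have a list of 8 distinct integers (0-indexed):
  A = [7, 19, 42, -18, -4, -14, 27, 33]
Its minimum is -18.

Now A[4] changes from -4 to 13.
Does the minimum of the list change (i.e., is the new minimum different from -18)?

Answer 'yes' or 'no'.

Answer: no

Derivation:
Old min = -18
Change: A[4] -4 -> 13
Changed element was NOT the min; min changes only if 13 < -18.
New min = -18; changed? no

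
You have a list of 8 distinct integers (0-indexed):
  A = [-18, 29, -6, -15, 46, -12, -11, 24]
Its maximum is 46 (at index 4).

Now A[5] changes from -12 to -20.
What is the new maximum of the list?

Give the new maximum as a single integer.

Answer: 46

Derivation:
Old max = 46 (at index 4)
Change: A[5] -12 -> -20
Changed element was NOT the old max.
  New max = max(old_max, new_val) = max(46, -20) = 46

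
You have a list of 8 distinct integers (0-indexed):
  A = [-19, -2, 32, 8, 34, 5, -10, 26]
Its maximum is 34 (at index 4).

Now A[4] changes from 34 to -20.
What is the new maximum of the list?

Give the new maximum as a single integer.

Answer: 32

Derivation:
Old max = 34 (at index 4)
Change: A[4] 34 -> -20
Changed element WAS the max -> may need rescan.
  Max of remaining elements: 32
  New max = max(-20, 32) = 32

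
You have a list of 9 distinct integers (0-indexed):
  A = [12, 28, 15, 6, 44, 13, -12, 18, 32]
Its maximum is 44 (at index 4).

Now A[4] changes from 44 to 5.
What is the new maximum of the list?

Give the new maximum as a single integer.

Answer: 32

Derivation:
Old max = 44 (at index 4)
Change: A[4] 44 -> 5
Changed element WAS the max -> may need rescan.
  Max of remaining elements: 32
  New max = max(5, 32) = 32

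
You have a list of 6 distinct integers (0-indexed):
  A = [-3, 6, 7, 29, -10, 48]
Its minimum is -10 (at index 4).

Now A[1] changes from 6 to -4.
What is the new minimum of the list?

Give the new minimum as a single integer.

Answer: -10

Derivation:
Old min = -10 (at index 4)
Change: A[1] 6 -> -4
Changed element was NOT the old min.
  New min = min(old_min, new_val) = min(-10, -4) = -10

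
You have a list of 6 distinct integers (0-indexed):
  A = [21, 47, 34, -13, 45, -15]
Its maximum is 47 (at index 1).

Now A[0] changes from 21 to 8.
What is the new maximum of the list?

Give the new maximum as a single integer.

Old max = 47 (at index 1)
Change: A[0] 21 -> 8
Changed element was NOT the old max.
  New max = max(old_max, new_val) = max(47, 8) = 47

Answer: 47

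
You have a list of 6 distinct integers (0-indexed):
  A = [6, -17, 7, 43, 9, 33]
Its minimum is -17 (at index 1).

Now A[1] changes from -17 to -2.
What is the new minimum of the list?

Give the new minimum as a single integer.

Old min = -17 (at index 1)
Change: A[1] -17 -> -2
Changed element WAS the min. Need to check: is -2 still <= all others?
  Min of remaining elements: 6
  New min = min(-2, 6) = -2

Answer: -2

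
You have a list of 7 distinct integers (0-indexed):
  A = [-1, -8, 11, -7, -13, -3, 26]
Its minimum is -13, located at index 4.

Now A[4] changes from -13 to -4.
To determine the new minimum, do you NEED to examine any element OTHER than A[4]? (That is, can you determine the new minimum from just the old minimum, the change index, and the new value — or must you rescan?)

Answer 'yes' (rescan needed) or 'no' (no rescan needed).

Old min = -13 at index 4
Change at index 4: -13 -> -4
Index 4 WAS the min and new value -4 > old min -13. Must rescan other elements to find the new min.
Needs rescan: yes

Answer: yes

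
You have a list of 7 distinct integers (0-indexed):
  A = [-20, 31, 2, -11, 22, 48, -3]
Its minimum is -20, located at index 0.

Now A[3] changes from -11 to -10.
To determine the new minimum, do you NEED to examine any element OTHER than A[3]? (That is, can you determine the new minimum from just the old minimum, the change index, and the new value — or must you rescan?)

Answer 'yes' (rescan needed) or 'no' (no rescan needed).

Answer: no

Derivation:
Old min = -20 at index 0
Change at index 3: -11 -> -10
Index 3 was NOT the min. New min = min(-20, -10). No rescan of other elements needed.
Needs rescan: no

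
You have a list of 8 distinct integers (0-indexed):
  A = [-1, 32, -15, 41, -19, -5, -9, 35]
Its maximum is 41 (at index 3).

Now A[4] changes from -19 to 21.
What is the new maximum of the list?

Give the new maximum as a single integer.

Old max = 41 (at index 3)
Change: A[4] -19 -> 21
Changed element was NOT the old max.
  New max = max(old_max, new_val) = max(41, 21) = 41

Answer: 41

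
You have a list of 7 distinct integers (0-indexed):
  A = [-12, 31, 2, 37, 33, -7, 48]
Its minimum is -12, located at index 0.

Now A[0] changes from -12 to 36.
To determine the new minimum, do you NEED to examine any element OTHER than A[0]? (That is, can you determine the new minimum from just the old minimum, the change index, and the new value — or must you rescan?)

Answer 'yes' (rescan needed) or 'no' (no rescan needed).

Answer: yes

Derivation:
Old min = -12 at index 0
Change at index 0: -12 -> 36
Index 0 WAS the min and new value 36 > old min -12. Must rescan other elements to find the new min.
Needs rescan: yes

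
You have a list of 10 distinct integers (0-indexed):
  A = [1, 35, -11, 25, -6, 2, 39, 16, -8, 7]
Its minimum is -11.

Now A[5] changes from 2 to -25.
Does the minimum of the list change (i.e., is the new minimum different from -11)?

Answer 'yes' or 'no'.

Old min = -11
Change: A[5] 2 -> -25
Changed element was NOT the min; min changes only if -25 < -11.
New min = -25; changed? yes

Answer: yes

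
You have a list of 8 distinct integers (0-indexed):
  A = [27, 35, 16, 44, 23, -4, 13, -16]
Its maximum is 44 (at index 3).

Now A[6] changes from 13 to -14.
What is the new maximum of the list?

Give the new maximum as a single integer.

Answer: 44

Derivation:
Old max = 44 (at index 3)
Change: A[6] 13 -> -14
Changed element was NOT the old max.
  New max = max(old_max, new_val) = max(44, -14) = 44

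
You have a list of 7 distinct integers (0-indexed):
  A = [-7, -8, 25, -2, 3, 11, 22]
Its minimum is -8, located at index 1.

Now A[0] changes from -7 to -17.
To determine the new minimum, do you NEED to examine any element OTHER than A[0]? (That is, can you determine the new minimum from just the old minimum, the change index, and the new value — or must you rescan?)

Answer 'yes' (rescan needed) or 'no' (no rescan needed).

Answer: no

Derivation:
Old min = -8 at index 1
Change at index 0: -7 -> -17
Index 0 was NOT the min. New min = min(-8, -17). No rescan of other elements needed.
Needs rescan: no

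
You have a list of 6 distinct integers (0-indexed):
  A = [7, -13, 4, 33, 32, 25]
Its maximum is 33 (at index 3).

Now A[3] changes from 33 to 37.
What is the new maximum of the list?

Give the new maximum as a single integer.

Old max = 33 (at index 3)
Change: A[3] 33 -> 37
Changed element WAS the max -> may need rescan.
  Max of remaining elements: 32
  New max = max(37, 32) = 37

Answer: 37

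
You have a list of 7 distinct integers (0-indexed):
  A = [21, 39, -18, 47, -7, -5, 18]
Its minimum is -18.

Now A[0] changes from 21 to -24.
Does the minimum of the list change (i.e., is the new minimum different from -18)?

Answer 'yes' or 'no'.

Old min = -18
Change: A[0] 21 -> -24
Changed element was NOT the min; min changes only if -24 < -18.
New min = -24; changed? yes

Answer: yes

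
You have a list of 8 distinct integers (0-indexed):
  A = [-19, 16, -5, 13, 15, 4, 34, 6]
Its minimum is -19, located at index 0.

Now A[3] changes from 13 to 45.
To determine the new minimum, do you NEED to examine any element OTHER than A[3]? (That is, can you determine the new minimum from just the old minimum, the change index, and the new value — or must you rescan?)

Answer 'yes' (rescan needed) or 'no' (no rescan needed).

Answer: no

Derivation:
Old min = -19 at index 0
Change at index 3: 13 -> 45
Index 3 was NOT the min. New min = min(-19, 45). No rescan of other elements needed.
Needs rescan: no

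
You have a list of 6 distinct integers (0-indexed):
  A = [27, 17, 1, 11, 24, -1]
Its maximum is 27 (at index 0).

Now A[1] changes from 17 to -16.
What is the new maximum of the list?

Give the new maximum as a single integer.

Answer: 27

Derivation:
Old max = 27 (at index 0)
Change: A[1] 17 -> -16
Changed element was NOT the old max.
  New max = max(old_max, new_val) = max(27, -16) = 27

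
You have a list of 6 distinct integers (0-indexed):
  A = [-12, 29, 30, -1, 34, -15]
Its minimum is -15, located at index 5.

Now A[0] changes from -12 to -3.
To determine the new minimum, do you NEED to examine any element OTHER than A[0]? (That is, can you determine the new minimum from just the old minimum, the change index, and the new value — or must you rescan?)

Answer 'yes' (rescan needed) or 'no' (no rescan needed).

Answer: no

Derivation:
Old min = -15 at index 5
Change at index 0: -12 -> -3
Index 0 was NOT the min. New min = min(-15, -3). No rescan of other elements needed.
Needs rescan: no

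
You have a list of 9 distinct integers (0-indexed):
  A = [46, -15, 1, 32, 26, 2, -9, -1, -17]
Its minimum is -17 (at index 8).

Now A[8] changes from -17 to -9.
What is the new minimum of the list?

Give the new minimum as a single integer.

Old min = -17 (at index 8)
Change: A[8] -17 -> -9
Changed element WAS the min. Need to check: is -9 still <= all others?
  Min of remaining elements: -15
  New min = min(-9, -15) = -15

Answer: -15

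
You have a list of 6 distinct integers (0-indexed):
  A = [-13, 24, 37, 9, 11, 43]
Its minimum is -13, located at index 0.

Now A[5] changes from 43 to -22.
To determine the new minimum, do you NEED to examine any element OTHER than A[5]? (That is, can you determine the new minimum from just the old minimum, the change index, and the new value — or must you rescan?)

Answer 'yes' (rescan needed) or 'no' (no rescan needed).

Answer: no

Derivation:
Old min = -13 at index 0
Change at index 5: 43 -> -22
Index 5 was NOT the min. New min = min(-13, -22). No rescan of other elements needed.
Needs rescan: no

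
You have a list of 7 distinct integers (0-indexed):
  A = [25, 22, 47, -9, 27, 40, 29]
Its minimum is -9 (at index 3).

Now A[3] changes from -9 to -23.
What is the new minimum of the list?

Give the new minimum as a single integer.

Old min = -9 (at index 3)
Change: A[3] -9 -> -23
Changed element WAS the min. Need to check: is -23 still <= all others?
  Min of remaining elements: 22
  New min = min(-23, 22) = -23

Answer: -23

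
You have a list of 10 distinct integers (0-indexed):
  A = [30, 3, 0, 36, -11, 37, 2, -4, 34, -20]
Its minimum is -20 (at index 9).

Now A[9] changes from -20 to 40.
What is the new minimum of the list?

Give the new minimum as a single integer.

Answer: -11

Derivation:
Old min = -20 (at index 9)
Change: A[9] -20 -> 40
Changed element WAS the min. Need to check: is 40 still <= all others?
  Min of remaining elements: -11
  New min = min(40, -11) = -11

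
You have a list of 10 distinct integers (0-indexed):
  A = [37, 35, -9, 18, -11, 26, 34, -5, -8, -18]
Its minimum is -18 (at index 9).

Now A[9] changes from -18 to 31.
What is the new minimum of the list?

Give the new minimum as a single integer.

Answer: -11

Derivation:
Old min = -18 (at index 9)
Change: A[9] -18 -> 31
Changed element WAS the min. Need to check: is 31 still <= all others?
  Min of remaining elements: -11
  New min = min(31, -11) = -11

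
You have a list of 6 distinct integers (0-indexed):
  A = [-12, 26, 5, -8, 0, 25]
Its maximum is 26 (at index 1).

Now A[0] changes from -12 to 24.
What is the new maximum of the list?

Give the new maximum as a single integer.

Answer: 26

Derivation:
Old max = 26 (at index 1)
Change: A[0] -12 -> 24
Changed element was NOT the old max.
  New max = max(old_max, new_val) = max(26, 24) = 26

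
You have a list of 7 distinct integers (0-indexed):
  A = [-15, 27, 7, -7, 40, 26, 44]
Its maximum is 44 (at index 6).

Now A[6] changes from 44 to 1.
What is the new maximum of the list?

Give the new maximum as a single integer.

Old max = 44 (at index 6)
Change: A[6] 44 -> 1
Changed element WAS the max -> may need rescan.
  Max of remaining elements: 40
  New max = max(1, 40) = 40

Answer: 40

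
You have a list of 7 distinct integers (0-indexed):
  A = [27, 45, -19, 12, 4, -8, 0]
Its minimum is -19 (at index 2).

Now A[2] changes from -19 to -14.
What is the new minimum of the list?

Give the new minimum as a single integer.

Answer: -14

Derivation:
Old min = -19 (at index 2)
Change: A[2] -19 -> -14
Changed element WAS the min. Need to check: is -14 still <= all others?
  Min of remaining elements: -8
  New min = min(-14, -8) = -14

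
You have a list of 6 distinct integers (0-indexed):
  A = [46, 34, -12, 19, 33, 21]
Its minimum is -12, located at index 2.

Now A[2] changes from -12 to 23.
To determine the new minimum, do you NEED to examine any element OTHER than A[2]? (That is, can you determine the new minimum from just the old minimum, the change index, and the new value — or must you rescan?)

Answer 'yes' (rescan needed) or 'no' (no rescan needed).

Answer: yes

Derivation:
Old min = -12 at index 2
Change at index 2: -12 -> 23
Index 2 WAS the min and new value 23 > old min -12. Must rescan other elements to find the new min.
Needs rescan: yes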